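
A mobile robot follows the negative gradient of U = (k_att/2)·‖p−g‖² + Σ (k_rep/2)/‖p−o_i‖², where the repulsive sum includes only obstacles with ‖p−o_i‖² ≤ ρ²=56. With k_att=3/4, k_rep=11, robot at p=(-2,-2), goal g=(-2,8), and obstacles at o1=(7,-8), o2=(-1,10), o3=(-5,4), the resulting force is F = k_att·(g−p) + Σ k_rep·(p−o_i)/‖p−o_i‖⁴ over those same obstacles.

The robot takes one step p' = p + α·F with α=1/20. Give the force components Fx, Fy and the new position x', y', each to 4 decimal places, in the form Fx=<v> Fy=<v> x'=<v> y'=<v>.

F_att = 3/4·(g−p) = 3/4·(0,10) = (0.0000,7.5000)
o1: d²=117 > ρ²=56 → inactive
o2: d²=145 > ρ²=56 → inactive
o3: d²=45 ≤ ρ²=56; F_rep = 11·(3,-6)/45² = (0.0163,-0.0326)
F = F_att + ΣF_rep = (0.0163,7.4674)
p' = p + 1/20·F = (-1.9992,-1.6266)

Fx=0.0163 Fy=7.4674 x'=-1.9992 y'=-1.6266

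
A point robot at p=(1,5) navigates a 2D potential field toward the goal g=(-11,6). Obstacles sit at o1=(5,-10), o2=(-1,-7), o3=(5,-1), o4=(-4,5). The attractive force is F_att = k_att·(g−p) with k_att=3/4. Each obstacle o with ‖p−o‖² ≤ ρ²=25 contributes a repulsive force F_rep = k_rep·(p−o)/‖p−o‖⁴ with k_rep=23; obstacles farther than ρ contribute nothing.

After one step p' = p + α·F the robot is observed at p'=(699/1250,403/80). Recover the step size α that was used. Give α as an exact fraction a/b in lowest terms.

α = 1/20

F_att = 3/4·(g−p) = 3/4·(-12,1) = (-9.0000,0.7500)
o1: d²=241 > ρ²=25 → inactive
o2: d²=148 > ρ²=25 → inactive
o3: d²=52 > ρ²=25 → inactive
o4: d²=25 ≤ ρ²=25; F_rep = 23·(5,0)/25² = (0.1840,0.0000)
F = F_att + ΣF_rep = (-8.8160,0.7500)
Δp = p'−p = (-0.4408,0.0375); α = Δx/Fx = (-551/1250) / (-1102/125) = 1/20
check: Δy/Fy = (3/80) / (3/4) = 1/20 ✓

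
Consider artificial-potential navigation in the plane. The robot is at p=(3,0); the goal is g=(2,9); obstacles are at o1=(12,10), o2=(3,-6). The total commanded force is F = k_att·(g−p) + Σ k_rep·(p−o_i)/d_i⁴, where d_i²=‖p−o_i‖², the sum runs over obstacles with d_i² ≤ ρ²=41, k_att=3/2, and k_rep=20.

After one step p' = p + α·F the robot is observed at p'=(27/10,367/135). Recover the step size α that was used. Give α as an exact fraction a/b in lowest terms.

F_att = 3/2·(g−p) = 3/2·(-1,9) = (-1.5000,13.5000)
o1: d²=181 > ρ²=41 → inactive
o2: d²=36 ≤ ρ²=41; F_rep = 20·(0,6)/36² = (0.0000,0.0926)
F = F_att + ΣF_rep = (-1.5000,13.5926)
Δp = p'−p = (-0.3000,2.7185); α = Δx/Fx = (-3/10) / (-3/2) = 1/5
check: Δy/Fy = (367/135) / (367/27) = 1/5 ✓

α = 1/5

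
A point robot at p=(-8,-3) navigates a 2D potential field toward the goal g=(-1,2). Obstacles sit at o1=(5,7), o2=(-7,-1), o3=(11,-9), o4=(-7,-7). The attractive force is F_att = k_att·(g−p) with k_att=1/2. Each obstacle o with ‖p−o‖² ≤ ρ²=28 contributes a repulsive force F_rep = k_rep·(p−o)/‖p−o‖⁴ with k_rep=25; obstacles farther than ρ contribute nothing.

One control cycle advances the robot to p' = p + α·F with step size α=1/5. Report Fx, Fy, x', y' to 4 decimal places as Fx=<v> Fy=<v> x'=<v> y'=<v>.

Fx=2.4135 Fy=0.8460 x'=-7.5173 y'=-2.8308

F_att = 1/2·(g−p) = 1/2·(7,5) = (3.5000,2.5000)
o1: d²=269 > ρ²=28 → inactive
o2: d²=5 ≤ ρ²=28; F_rep = 25·(-1,-2)/5² = (-1.0000,-2.0000)
o3: d²=397 > ρ²=28 → inactive
o4: d²=17 ≤ ρ²=28; F_rep = 25·(-1,4)/17² = (-0.0865,0.3460)
F = F_att + ΣF_rep = (2.4135,0.8460)
p' = p + 1/5·F = (-7.5173,-2.8308)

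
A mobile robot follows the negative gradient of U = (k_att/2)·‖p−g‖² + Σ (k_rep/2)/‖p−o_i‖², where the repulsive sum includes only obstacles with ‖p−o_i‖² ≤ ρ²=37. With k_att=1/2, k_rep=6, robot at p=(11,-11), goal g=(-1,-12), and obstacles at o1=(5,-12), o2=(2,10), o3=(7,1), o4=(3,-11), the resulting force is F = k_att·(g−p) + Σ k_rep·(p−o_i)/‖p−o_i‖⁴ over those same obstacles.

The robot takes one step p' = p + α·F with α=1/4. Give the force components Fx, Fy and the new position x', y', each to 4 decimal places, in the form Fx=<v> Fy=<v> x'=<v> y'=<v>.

Fx=-5.9737 Fy=-0.4956 x'=9.5066 y'=-11.1239

F_att = 1/2·(g−p) = 1/2·(-12,-1) = (-6.0000,-0.5000)
o1: d²=37 ≤ ρ²=37; F_rep = 6·(6,1)/37² = (0.0263,0.0044)
o2: d²=522 > ρ²=37 → inactive
o3: d²=160 > ρ²=37 → inactive
o4: d²=64 > ρ²=37 → inactive
F = F_att + ΣF_rep = (-5.9737,-0.4956)
p' = p + 1/4·F = (9.5066,-11.1239)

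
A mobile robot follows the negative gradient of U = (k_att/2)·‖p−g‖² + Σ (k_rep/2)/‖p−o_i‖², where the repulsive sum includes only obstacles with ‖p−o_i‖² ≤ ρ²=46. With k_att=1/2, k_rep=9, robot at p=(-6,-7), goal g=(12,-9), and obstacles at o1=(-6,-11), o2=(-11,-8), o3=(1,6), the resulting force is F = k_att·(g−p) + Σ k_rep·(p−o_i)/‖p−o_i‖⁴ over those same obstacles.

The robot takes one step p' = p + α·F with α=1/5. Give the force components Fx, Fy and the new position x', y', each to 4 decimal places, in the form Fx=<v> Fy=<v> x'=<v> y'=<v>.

F_att = 1/2·(g−p) = 1/2·(18,-2) = (9.0000,-1.0000)
o1: d²=16 ≤ ρ²=46; F_rep = 9·(0,4)/16² = (0.0000,0.1406)
o2: d²=26 ≤ ρ²=46; F_rep = 9·(5,1)/26² = (0.0666,0.0133)
o3: d²=218 > ρ²=46 → inactive
F = F_att + ΣF_rep = (9.0666,-0.8461)
p' = p + 1/5·F = (-4.1867,-7.1692)

Fx=9.0666 Fy=-0.8461 x'=-4.1867 y'=-7.1692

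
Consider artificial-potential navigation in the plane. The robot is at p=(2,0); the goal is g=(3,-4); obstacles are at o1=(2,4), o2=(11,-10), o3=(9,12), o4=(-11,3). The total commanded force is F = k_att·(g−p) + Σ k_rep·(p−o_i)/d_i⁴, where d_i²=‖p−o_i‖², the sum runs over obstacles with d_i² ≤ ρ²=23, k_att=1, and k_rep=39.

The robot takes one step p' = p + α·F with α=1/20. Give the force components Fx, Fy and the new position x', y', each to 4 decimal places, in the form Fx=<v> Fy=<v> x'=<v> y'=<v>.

F_att = 1·(g−p) = 1·(1,-4) = (1.0000,-4.0000)
o1: d²=16 ≤ ρ²=23; F_rep = 39·(0,-4)/16² = (0.0000,-0.6094)
o2: d²=181 > ρ²=23 → inactive
o3: d²=193 > ρ²=23 → inactive
o4: d²=178 > ρ²=23 → inactive
F = F_att + ΣF_rep = (1.0000,-4.6094)
p' = p + 1/20·F = (2.0500,-0.2305)

Fx=1.0000 Fy=-4.6094 x'=2.0500 y'=-0.2305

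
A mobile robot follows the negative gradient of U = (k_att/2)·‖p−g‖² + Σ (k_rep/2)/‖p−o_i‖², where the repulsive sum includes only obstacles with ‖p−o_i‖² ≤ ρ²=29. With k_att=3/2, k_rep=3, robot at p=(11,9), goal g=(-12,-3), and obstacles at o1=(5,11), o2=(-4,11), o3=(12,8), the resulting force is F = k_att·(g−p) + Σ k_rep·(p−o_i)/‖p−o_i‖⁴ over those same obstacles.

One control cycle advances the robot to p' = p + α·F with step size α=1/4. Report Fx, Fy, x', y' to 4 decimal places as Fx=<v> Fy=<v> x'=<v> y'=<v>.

Fx=-35.2500 Fy=-17.2500 x'=2.1875 y'=4.6875

F_att = 3/2·(g−p) = 3/2·(-23,-12) = (-34.5000,-18.0000)
o1: d²=40 > ρ²=29 → inactive
o2: d²=229 > ρ²=29 → inactive
o3: d²=2 ≤ ρ²=29; F_rep = 3·(-1,1)/2² = (-0.7500,0.7500)
F = F_att + ΣF_rep = (-35.2500,-17.2500)
p' = p + 1/4·F = (2.1875,4.6875)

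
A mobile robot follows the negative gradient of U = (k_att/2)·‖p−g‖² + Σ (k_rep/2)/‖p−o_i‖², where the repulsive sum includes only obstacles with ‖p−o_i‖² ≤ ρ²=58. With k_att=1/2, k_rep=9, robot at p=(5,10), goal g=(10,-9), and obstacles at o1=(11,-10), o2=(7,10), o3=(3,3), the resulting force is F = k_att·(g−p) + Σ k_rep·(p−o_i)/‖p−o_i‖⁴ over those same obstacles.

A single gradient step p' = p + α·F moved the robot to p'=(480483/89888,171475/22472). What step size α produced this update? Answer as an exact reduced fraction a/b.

F_att = 1/2·(g−p) = 1/2·(5,-19) = (2.5000,-9.5000)
o1: d²=436 > ρ²=58 → inactive
o2: d²=4 ≤ ρ²=58; F_rep = 9·(-2,0)/4² = (-1.1250,0.0000)
o3: d²=53 ≤ ρ²=58; F_rep = 9·(2,7)/53² = (0.0064,0.0224)
F = F_att + ΣF_rep = (1.3814,-9.4776)
Δp = p'−p = (0.3454,-2.3694); α = Δx/Fx = (31043/89888) / (31043/22472) = 1/4
check: Δy/Fy = (-53245/22472) / (-53245/5618) = 1/4 ✓

α = 1/4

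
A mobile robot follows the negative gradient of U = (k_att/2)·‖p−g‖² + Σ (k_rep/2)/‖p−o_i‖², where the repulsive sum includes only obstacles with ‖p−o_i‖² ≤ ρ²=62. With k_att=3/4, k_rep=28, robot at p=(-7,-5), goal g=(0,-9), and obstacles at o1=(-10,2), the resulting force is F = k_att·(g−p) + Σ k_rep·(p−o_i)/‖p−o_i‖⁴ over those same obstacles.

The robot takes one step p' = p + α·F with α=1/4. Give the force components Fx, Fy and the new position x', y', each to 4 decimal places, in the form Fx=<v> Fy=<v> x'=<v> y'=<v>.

F_att = 3/4·(g−p) = 3/4·(7,-4) = (5.2500,-3.0000)
o1: d²=58 ≤ ρ²=62; F_rep = 28·(3,-7)/58² = (0.0250,-0.0583)
F = F_att + ΣF_rep = (5.2750,-3.0583)
p' = p + 1/4·F = (-5.6813,-5.7646)

Fx=5.2750 Fy=-3.0583 x'=-5.6813 y'=-5.7646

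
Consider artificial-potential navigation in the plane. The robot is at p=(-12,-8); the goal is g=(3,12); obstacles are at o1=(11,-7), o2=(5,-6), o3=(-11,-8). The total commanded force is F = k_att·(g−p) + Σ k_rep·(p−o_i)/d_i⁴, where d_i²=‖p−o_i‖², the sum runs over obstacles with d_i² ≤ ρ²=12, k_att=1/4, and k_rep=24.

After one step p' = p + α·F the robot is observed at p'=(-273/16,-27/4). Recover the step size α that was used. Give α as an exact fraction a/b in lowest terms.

α = 1/4

F_att = 1/4·(g−p) = 1/4·(15,20) = (3.7500,5.0000)
o1: d²=530 > ρ²=12 → inactive
o2: d²=293 > ρ²=12 → inactive
o3: d²=1 ≤ ρ²=12; F_rep = 24·(-1,0)/1² = (-24.0000,0.0000)
F = F_att + ΣF_rep = (-20.2500,5.0000)
Δp = p'−p = (-5.0625,1.2500); α = Δx/Fx = (-81/16) / (-81/4) = 1/4
check: Δy/Fy = (5/4) / (5) = 1/4 ✓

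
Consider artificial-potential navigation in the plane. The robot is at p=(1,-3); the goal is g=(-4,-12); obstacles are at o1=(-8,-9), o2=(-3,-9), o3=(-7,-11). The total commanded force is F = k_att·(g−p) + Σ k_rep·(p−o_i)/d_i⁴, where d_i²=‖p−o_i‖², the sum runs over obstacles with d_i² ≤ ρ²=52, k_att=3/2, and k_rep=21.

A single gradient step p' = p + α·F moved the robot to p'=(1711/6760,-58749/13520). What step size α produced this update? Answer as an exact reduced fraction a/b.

F_att = 3/2·(g−p) = 3/2·(-5,-9) = (-7.5000,-13.5000)
o1: d²=117 > ρ²=52 → inactive
o2: d²=52 ≤ ρ²=52; F_rep = 21·(4,6)/52² = (0.0311,0.0466)
o3: d²=128 > ρ²=52 → inactive
F = F_att + ΣF_rep = (-7.4689,-13.4534)
Δp = p'−p = (-0.7469,-1.3453); α = Δx/Fx = (-5049/6760) / (-5049/676) = 1/10
check: Δy/Fy = (-18189/13520) / (-18189/1352) = 1/10 ✓

α = 1/10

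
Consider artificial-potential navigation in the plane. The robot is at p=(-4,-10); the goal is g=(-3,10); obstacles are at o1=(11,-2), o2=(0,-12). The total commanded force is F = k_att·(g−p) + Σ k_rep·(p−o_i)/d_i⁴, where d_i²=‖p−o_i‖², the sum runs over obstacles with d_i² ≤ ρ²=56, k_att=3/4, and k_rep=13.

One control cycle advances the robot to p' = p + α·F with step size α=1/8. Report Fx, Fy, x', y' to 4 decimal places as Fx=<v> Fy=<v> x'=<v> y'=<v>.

Fx=0.6200 Fy=15.0650 x'=-3.9225 y'=-8.1169

F_att = 3/4·(g−p) = 3/4·(1,20) = (0.7500,15.0000)
o1: d²=289 > ρ²=56 → inactive
o2: d²=20 ≤ ρ²=56; F_rep = 13·(-4,2)/20² = (-0.1300,0.0650)
F = F_att + ΣF_rep = (0.6200,15.0650)
p' = p + 1/8·F = (-3.9225,-8.1169)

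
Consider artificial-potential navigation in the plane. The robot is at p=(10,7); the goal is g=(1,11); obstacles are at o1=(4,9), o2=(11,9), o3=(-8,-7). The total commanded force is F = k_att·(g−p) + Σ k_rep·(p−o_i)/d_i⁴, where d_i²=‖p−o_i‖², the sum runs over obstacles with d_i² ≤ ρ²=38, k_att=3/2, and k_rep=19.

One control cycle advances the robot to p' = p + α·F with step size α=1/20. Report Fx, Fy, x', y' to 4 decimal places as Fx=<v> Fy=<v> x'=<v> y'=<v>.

Fx=-14.2600 Fy=4.4800 x'=9.2870 y'=7.2240

F_att = 3/2·(g−p) = 3/2·(-9,4) = (-13.5000,6.0000)
o1: d²=40 > ρ²=38 → inactive
o2: d²=5 ≤ ρ²=38; F_rep = 19·(-1,-2)/5² = (-0.7600,-1.5200)
o3: d²=520 > ρ²=38 → inactive
F = F_att + ΣF_rep = (-14.2600,4.4800)
p' = p + 1/20·F = (9.2870,7.2240)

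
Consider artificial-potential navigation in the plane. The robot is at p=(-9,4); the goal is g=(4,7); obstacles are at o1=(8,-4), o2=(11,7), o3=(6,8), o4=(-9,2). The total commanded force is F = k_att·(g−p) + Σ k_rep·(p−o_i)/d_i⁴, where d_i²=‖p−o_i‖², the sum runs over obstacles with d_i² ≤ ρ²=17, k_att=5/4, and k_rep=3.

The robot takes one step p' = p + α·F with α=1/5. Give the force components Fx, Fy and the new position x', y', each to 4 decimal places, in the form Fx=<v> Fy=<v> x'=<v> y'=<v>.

Fx=16.2500 Fy=4.1250 x'=-5.7500 y'=4.8250

F_att = 5/4·(g−p) = 5/4·(13,3) = (16.2500,3.7500)
o1: d²=353 > ρ²=17 → inactive
o2: d²=409 > ρ²=17 → inactive
o3: d²=241 > ρ²=17 → inactive
o4: d²=4 ≤ ρ²=17; F_rep = 3·(0,2)/4² = (0.0000,0.3750)
F = F_att + ΣF_rep = (16.2500,4.1250)
p' = p + 1/5·F = (-5.7500,4.8250)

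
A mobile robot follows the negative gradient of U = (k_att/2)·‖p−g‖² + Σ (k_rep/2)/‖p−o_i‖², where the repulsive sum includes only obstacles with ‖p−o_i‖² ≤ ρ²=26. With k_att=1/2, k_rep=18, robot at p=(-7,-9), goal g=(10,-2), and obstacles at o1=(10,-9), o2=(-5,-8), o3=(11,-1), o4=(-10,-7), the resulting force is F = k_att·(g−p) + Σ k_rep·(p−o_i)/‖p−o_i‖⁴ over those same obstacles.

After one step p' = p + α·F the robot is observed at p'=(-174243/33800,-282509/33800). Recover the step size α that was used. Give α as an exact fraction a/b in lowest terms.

F_att = 1/2·(g−p) = 1/2·(17,7) = (8.5000,3.5000)
o1: d²=289 > ρ²=26 → inactive
o2: d²=5 ≤ ρ²=26; F_rep = 18·(-2,-1)/5² = (-1.4400,-0.7200)
o3: d²=388 > ρ²=26 → inactive
o4: d²=13 ≤ ρ²=26; F_rep = 18·(3,-2)/13² = (0.3195,-0.2130)
F = F_att + ΣF_rep = (7.3795,2.5670)
Δp = p'−p = (1.8449,0.6417); α = Δx/Fx = (62357/33800) / (62357/8450) = 1/4
check: Δy/Fy = (21691/33800) / (21691/8450) = 1/4 ✓

α = 1/4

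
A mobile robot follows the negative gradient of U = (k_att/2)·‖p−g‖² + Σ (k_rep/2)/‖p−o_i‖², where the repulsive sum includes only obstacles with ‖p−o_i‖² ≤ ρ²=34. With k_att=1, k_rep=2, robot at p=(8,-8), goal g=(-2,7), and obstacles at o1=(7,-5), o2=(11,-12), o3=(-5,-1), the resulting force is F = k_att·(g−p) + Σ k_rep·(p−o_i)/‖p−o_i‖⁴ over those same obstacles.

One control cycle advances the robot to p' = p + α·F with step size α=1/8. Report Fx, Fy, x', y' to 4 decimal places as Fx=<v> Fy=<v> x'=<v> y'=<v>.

Fx=-9.9896 Fy=14.9528 x'=6.7513 y'=-6.1309

F_att = 1·(g−p) = 1·(-10,15) = (-10.0000,15.0000)
o1: d²=10 ≤ ρ²=34; F_rep = 2·(1,-3)/10² = (0.0200,-0.0600)
o2: d²=25 ≤ ρ²=34; F_rep = 2·(-3,4)/25² = (-0.0096,0.0128)
o3: d²=218 > ρ²=34 → inactive
F = F_att + ΣF_rep = (-9.9896,14.9528)
p' = p + 1/8·F = (6.7513,-6.1309)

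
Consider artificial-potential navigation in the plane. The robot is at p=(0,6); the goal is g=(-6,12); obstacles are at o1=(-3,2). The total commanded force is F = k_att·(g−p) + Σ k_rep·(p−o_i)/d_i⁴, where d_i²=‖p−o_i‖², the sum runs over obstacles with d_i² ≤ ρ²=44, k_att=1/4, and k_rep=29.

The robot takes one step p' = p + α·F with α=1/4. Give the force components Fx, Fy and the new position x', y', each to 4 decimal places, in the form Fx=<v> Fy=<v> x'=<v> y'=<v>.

Fx=-1.3608 Fy=1.6856 x'=-0.3402 y'=6.4214

F_att = 1/4·(g−p) = 1/4·(-6,6) = (-1.5000,1.5000)
o1: d²=25 ≤ ρ²=44; F_rep = 29·(3,4)/25² = (0.1392,0.1856)
F = F_att + ΣF_rep = (-1.3608,1.6856)
p' = p + 1/4·F = (-0.3402,6.4214)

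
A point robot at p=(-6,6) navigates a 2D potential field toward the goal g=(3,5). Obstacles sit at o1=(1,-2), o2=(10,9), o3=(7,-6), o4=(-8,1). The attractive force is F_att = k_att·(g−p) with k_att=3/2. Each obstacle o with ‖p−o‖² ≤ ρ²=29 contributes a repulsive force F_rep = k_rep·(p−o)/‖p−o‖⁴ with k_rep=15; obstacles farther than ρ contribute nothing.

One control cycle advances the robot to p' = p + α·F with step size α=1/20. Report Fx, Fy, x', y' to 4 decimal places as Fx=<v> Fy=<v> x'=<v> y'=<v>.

Fx=13.5357 Fy=-1.4108 x'=-5.3232 y'=5.9295

F_att = 3/2·(g−p) = 3/2·(9,-1) = (13.5000,-1.5000)
o1: d²=113 > ρ²=29 → inactive
o2: d²=265 > ρ²=29 → inactive
o3: d²=313 > ρ²=29 → inactive
o4: d²=29 ≤ ρ²=29; F_rep = 15·(2,5)/29² = (0.0357,0.0892)
F = F_att + ΣF_rep = (13.5357,-1.4108)
p' = p + 1/20·F = (-5.3232,5.9295)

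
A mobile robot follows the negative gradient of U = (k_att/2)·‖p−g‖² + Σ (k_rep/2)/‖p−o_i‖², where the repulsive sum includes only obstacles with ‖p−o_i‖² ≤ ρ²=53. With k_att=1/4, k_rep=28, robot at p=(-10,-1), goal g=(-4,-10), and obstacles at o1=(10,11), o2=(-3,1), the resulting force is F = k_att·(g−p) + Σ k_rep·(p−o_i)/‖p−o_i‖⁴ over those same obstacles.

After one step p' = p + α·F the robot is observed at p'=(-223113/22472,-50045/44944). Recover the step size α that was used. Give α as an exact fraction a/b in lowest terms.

F_att = 1/4·(g−p) = 1/4·(6,-9) = (1.5000,-2.2500)
o1: d²=544 > ρ²=53 → inactive
o2: d²=53 ≤ ρ²=53; F_rep = 28·(-7,-2)/53² = (-0.0698,-0.0199)
F = F_att + ΣF_rep = (1.4302,-2.2699)
Δp = p'−p = (0.0715,-0.1135); α = Δx/Fx = (1607/22472) / (8035/5618) = 1/20
check: Δy/Fy = (-5101/44944) / (-25505/11236) = 1/20 ✓

α = 1/20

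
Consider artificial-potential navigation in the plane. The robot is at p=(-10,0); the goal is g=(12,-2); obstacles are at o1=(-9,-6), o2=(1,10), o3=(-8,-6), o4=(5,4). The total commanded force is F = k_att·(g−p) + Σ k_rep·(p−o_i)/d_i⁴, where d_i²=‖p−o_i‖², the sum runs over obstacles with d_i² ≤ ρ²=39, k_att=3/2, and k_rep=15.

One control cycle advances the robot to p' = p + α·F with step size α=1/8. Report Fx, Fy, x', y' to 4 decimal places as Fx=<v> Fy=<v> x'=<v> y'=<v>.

F_att = 3/2·(g−p) = 3/2·(22,-2) = (33.0000,-3.0000)
o1: d²=37 ≤ ρ²=39; F_rep = 15·(-1,6)/37² = (-0.0110,0.0657)
o2: d²=221 > ρ²=39 → inactive
o3: d²=40 > ρ²=39 → inactive
o4: d²=241 > ρ²=39 → inactive
F = F_att + ΣF_rep = (32.9890,-2.9343)
p' = p + 1/8·F = (-5.8764,-0.3668)

Fx=32.9890 Fy=-2.9343 x'=-5.8764 y'=-0.3668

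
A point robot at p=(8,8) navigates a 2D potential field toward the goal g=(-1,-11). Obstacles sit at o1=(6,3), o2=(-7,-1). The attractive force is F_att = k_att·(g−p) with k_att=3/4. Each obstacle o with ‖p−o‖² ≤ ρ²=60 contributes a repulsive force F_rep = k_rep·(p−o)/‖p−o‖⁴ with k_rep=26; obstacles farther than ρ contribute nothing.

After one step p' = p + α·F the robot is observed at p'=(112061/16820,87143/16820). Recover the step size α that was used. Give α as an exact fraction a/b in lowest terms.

α = 1/5

F_att = 3/4·(g−p) = 3/4·(-9,-19) = (-6.7500,-14.2500)
o1: d²=29 ≤ ρ²=60; F_rep = 26·(2,5)/29² = (0.0618,0.1546)
o2: d²=306 > ρ²=60 → inactive
F = F_att + ΣF_rep = (-6.6882,-14.0954)
Δp = p'−p = (-1.3376,-2.8191); α = Δx/Fx = (-22499/16820) / (-22499/3364) = 1/5
check: Δy/Fy = (-47417/16820) / (-47417/3364) = 1/5 ✓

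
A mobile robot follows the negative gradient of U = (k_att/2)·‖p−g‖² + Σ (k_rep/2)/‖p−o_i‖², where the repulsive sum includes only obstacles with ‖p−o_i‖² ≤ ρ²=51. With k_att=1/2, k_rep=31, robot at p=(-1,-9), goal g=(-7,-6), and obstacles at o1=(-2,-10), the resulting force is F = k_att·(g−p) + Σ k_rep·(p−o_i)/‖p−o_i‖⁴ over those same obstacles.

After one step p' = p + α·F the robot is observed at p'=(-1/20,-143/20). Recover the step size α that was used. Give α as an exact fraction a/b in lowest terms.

F_att = 1/2·(g−p) = 1/2·(-6,3) = (-3.0000,1.5000)
o1: d²=2 ≤ ρ²=51; F_rep = 31·(1,1)/2² = (7.7500,7.7500)
F = F_att + ΣF_rep = (4.7500,9.2500)
Δp = p'−p = (0.9500,1.8500); α = Δx/Fx = (19/20) / (19/4) = 1/5
check: Δy/Fy = (37/20) / (37/4) = 1/5 ✓

α = 1/5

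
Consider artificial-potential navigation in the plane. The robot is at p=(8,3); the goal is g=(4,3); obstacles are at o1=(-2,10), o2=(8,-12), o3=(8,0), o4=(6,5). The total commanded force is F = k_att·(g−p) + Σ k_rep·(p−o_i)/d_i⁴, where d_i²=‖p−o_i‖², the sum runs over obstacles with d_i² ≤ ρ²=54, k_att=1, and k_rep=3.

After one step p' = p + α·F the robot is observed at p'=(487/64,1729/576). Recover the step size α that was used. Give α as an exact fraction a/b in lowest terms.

F_att = 1·(g−p) = 1·(-4,0) = (-4.0000,0.0000)
o1: d²=149 > ρ²=54 → inactive
o2: d²=225 > ρ²=54 → inactive
o3: d²=9 ≤ ρ²=54; F_rep = 3·(0,3)/9² = (0.0000,0.1111)
o4: d²=8 ≤ ρ²=54; F_rep = 3·(2,-2)/8² = (0.0938,-0.0938)
F = F_att + ΣF_rep = (-3.9062,0.0174)
Δp = p'−p = (-0.3906,0.0017); α = Δx/Fx = (-25/64) / (-125/32) = 1/10
check: Δy/Fy = (1/576) / (5/288) = 1/10 ✓

α = 1/10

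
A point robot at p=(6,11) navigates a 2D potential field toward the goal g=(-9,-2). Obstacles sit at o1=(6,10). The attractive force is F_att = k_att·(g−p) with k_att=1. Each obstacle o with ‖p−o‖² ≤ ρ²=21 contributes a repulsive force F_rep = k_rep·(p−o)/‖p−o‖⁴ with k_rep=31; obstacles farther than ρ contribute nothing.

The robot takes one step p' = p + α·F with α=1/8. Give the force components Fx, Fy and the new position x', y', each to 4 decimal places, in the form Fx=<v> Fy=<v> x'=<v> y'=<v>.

Fx=-15.0000 Fy=18.0000 x'=4.1250 y'=13.2500

F_att = 1·(g−p) = 1·(-15,-13) = (-15.0000,-13.0000)
o1: d²=1 ≤ ρ²=21; F_rep = 31·(0,1)/1² = (0.0000,31.0000)
F = F_att + ΣF_rep = (-15.0000,18.0000)
p' = p + 1/8·F = (4.1250,13.2500)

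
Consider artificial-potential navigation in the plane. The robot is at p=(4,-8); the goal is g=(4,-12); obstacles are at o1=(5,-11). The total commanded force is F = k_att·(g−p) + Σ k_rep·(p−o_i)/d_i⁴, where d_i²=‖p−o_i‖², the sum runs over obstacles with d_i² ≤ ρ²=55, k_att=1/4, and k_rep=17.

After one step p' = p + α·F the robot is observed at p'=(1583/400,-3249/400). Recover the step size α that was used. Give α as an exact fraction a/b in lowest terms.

α = 1/4

F_att = 1/4·(g−p) = 1/4·(0,-4) = (0.0000,-1.0000)
o1: d²=10 ≤ ρ²=55; F_rep = 17·(-1,3)/10² = (-0.1700,0.5100)
F = F_att + ΣF_rep = (-0.1700,-0.4900)
Δp = p'−p = (-0.0425,-0.1225); α = Δx/Fx = (-17/400) / (-17/100) = 1/4
check: Δy/Fy = (-49/400) / (-49/100) = 1/4 ✓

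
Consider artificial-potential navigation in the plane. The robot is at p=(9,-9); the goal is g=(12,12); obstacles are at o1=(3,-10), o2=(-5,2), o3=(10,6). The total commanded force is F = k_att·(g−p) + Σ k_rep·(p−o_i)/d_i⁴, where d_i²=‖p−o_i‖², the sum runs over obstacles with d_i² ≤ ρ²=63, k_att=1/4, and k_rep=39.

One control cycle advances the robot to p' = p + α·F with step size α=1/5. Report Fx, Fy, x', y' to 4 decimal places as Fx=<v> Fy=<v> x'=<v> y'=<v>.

F_att = 1/4·(g−p) = 1/4·(3,21) = (0.7500,5.2500)
o1: d²=37 ≤ ρ²=63; F_rep = 39·(6,1)/37² = (0.1709,0.0285)
o2: d²=317 > ρ²=63 → inactive
o3: d²=226 > ρ²=63 → inactive
F = F_att + ΣF_rep = (0.9209,5.2785)
p' = p + 1/5·F = (9.1842,-7.9443)

Fx=0.9209 Fy=5.2785 x'=9.1842 y'=-7.9443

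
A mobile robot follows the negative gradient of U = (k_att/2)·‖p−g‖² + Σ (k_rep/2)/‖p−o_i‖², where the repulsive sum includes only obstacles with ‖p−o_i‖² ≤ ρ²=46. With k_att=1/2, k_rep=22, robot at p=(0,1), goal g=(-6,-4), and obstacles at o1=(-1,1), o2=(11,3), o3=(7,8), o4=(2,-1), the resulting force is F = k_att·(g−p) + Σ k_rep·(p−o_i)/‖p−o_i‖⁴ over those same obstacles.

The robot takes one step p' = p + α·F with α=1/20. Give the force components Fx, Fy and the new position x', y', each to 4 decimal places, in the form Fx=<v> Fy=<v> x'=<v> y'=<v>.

F_att = 1/2·(g−p) = 1/2·(-6,-5) = (-3.0000,-2.5000)
o1: d²=1 ≤ ρ²=46; F_rep = 22·(1,0)/1² = (22.0000,0.0000)
o2: d²=125 > ρ²=46 → inactive
o3: d²=98 > ρ²=46 → inactive
o4: d²=8 ≤ ρ²=46; F_rep = 22·(-2,2)/8² = (-0.6875,0.6875)
F = F_att + ΣF_rep = (18.3125,-1.8125)
p' = p + 1/20·F = (0.9156,0.9094)

Fx=18.3125 Fy=-1.8125 x'=0.9156 y'=0.9094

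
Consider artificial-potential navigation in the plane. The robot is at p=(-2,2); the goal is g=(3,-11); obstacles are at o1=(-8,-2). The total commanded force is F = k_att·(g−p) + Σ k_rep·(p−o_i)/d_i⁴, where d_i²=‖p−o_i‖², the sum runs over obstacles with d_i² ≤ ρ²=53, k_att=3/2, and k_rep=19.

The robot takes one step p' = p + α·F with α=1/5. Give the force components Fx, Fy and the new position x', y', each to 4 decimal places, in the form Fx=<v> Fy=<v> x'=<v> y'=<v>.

F_att = 3/2·(g−p) = 3/2·(5,-13) = (7.5000,-19.5000)
o1: d²=52 ≤ ρ²=53; F_rep = 19·(6,4)/52² = (0.0422,0.0281)
F = F_att + ΣF_rep = (7.5422,-19.4719)
p' = p + 1/5·F = (-0.4916,-1.8944)

Fx=7.5422 Fy=-19.4719 x'=-0.4916 y'=-1.8944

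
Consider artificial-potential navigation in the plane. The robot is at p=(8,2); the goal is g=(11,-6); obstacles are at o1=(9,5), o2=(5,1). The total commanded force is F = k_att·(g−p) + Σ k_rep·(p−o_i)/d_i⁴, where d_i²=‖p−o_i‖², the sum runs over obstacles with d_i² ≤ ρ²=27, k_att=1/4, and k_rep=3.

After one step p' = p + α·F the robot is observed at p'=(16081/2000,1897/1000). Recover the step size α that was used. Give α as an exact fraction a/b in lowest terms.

F_att = 1/4·(g−p) = 1/4·(3,-8) = (0.7500,-2.0000)
o1: d²=10 ≤ ρ²=27; F_rep = 3·(-1,-3)/10² = (-0.0300,-0.0900)
o2: d²=10 ≤ ρ²=27; F_rep = 3·(3,1)/10² = (0.0900,0.0300)
F = F_att + ΣF_rep = (0.8100,-2.0600)
Δp = p'−p = (0.0405,-0.1030); α = Δx/Fx = (81/2000) / (81/100) = 1/20
check: Δy/Fy = (-103/1000) / (-103/50) = 1/20 ✓

α = 1/20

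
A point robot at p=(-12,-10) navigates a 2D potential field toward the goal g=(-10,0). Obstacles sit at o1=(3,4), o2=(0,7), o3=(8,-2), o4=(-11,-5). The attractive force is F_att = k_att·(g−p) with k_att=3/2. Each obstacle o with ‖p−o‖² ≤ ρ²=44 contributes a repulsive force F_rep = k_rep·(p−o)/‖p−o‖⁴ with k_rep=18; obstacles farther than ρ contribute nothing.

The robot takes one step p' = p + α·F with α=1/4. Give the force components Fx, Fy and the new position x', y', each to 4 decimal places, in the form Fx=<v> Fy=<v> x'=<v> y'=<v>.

Fx=2.9734 Fy=14.8669 x'=-11.2567 y'=-6.2833

F_att = 3/2·(g−p) = 3/2·(2,10) = (3.0000,15.0000)
o1: d²=421 > ρ²=44 → inactive
o2: d²=433 > ρ²=44 → inactive
o3: d²=464 > ρ²=44 → inactive
o4: d²=26 ≤ ρ²=44; F_rep = 18·(-1,-5)/26² = (-0.0266,-0.1331)
F = F_att + ΣF_rep = (2.9734,14.8669)
p' = p + 1/4·F = (-11.2567,-6.2833)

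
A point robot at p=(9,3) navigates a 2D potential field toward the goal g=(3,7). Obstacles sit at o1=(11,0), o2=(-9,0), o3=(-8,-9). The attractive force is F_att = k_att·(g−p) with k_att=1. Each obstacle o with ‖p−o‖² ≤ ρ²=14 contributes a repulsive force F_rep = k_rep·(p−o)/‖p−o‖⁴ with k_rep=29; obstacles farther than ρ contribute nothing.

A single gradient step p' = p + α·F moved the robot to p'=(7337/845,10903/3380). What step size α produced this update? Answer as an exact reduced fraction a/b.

F_att = 1·(g−p) = 1·(-6,4) = (-6.0000,4.0000)
o1: d²=13 ≤ ρ²=14; F_rep = 29·(-2,3)/13² = (-0.3432,0.5148)
o2: d²=333 > ρ²=14 → inactive
o3: d²=433 > ρ²=14 → inactive
F = F_att + ΣF_rep = (-6.3432,4.5148)
Δp = p'−p = (-0.3172,0.2257); α = Δx/Fx = (-268/845) / (-1072/169) = 1/20
check: Δy/Fy = (763/3380) / (763/169) = 1/20 ✓

α = 1/20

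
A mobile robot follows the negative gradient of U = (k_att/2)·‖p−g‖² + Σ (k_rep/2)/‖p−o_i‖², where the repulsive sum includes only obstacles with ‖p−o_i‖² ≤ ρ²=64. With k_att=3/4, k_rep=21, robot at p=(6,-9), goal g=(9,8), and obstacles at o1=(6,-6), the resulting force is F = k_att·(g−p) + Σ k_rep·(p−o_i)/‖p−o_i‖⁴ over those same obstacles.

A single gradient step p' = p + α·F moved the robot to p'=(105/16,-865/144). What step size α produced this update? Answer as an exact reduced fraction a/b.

F_att = 3/4·(g−p) = 3/4·(3,17) = (2.2500,12.7500)
o1: d²=9 ≤ ρ²=64; F_rep = 21·(0,-3)/9² = (0.0000,-0.7778)
F = F_att + ΣF_rep = (2.2500,11.9722)
Δp = p'−p = (0.5625,2.9931); α = Δx/Fx = (9/16) / (9/4) = 1/4
check: Δy/Fy = (431/144) / (431/36) = 1/4 ✓

α = 1/4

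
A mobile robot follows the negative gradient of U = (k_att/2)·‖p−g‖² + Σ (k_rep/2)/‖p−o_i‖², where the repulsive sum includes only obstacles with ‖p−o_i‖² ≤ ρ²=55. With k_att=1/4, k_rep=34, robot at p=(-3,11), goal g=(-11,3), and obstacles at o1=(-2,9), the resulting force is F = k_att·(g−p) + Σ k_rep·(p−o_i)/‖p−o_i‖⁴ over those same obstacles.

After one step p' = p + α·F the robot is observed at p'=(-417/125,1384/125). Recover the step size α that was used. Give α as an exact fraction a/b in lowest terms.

F_att = 1/4·(g−p) = 1/4·(-8,-8) = (-2.0000,-2.0000)
o1: d²=5 ≤ ρ²=55; F_rep = 34·(-1,2)/5² = (-1.3600,2.7200)
F = F_att + ΣF_rep = (-3.3600,0.7200)
Δp = p'−p = (-0.3360,0.0720); α = Δx/Fx = (-42/125) / (-84/25) = 1/10
check: Δy/Fy = (9/125) / (18/25) = 1/10 ✓

α = 1/10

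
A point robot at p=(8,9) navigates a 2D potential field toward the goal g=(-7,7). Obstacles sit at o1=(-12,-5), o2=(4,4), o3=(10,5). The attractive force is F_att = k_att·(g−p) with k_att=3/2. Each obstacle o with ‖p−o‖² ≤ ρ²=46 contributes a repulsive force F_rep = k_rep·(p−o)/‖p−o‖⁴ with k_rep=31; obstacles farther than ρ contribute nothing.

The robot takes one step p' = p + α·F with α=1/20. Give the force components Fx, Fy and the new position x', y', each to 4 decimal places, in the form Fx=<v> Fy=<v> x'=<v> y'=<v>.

F_att = 3/2·(g−p) = 3/2·(-15,-2) = (-22.5000,-3.0000)
o1: d²=596 > ρ²=46 → inactive
o2: d²=41 ≤ ρ²=46; F_rep = 31·(4,5)/41² = (0.0738,0.0922)
o3: d²=20 ≤ ρ²=46; F_rep = 31·(-2,4)/20² = (-0.1550,0.3100)
F = F_att + ΣF_rep = (-22.5812,-2.5978)
p' = p + 1/20·F = (6.8709,8.8701)

Fx=-22.5812 Fy=-2.5978 x'=6.8709 y'=8.8701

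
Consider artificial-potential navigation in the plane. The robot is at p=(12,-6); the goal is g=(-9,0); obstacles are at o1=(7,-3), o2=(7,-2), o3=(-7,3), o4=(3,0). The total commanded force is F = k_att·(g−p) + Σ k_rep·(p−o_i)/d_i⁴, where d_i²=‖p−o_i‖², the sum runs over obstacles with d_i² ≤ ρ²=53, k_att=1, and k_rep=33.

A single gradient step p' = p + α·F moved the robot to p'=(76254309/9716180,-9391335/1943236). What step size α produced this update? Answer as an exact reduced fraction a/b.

F_att = 1·(g−p) = 1·(-21,6) = (-21.0000,6.0000)
o1: d²=34 ≤ ρ²=53; F_rep = 33·(5,-3)/34² = (0.1427,-0.0856)
o2: d²=41 ≤ ρ²=53; F_rep = 33·(5,-4)/41² = (0.0982,-0.0785)
o3: d²=442 > ρ²=53 → inactive
o4: d²=117 > ρ²=53 → inactive
F = F_att + ΣF_rep = (-20.7591,5.8358)
Δp = p'−p = (-4.1518,1.1672); α = Δx/Fx = (-40339851/9716180) / (-40339851/1943236) = 1/5
check: Δy/Fy = (2268081/1943236) / (11340405/1943236) = 1/5 ✓

α = 1/5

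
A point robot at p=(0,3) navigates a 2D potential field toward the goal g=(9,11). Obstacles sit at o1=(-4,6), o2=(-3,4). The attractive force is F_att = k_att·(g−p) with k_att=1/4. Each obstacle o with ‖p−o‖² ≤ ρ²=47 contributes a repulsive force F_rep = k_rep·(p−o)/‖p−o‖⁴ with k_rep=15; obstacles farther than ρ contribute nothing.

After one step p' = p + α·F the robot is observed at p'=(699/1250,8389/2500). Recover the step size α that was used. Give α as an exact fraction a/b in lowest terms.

α = 1/5

F_att = 1/4·(g−p) = 1/4·(9,8) = (2.2500,2.0000)
o1: d²=25 ≤ ρ²=47; F_rep = 15·(4,-3)/25² = (0.0960,-0.0720)
o2: d²=10 ≤ ρ²=47; F_rep = 15·(3,-1)/10² = (0.4500,-0.1500)
F = F_att + ΣF_rep = (2.7960,1.7780)
Δp = p'−p = (0.5592,0.3556); α = Δx/Fx = (699/1250) / (699/250) = 1/5
check: Δy/Fy = (889/2500) / (889/500) = 1/5 ✓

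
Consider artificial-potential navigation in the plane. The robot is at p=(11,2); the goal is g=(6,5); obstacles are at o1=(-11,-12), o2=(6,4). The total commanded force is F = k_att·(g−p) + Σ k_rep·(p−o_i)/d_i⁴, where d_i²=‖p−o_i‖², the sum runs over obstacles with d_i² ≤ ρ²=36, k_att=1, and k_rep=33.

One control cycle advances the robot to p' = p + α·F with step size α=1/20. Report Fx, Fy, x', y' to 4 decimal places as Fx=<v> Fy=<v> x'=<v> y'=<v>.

F_att = 1·(g−p) = 1·(-5,3) = (-5.0000,3.0000)
o1: d²=680 > ρ²=36 → inactive
o2: d²=29 ≤ ρ²=36; F_rep = 33·(5,-2)/29² = (0.1962,-0.0785)
F = F_att + ΣF_rep = (-4.8038,2.9215)
p' = p + 1/20·F = (10.7598,2.1461)

Fx=-4.8038 Fy=2.9215 x'=10.7598 y'=2.1461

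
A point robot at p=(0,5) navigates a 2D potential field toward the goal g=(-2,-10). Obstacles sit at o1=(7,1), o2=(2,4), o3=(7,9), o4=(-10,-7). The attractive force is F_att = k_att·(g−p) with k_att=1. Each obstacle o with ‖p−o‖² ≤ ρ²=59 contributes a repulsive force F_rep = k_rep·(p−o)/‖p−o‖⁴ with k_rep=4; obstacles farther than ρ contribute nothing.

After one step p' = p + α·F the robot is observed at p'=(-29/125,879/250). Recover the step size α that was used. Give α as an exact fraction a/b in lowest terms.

F_att = 1·(g−p) = 1·(-2,-15) = (-2.0000,-15.0000)
o1: d²=65 > ρ²=59 → inactive
o2: d²=5 ≤ ρ²=59; F_rep = 4·(-2,1)/5² = (-0.3200,0.1600)
o3: d²=65 > ρ²=59 → inactive
o4: d²=244 > ρ²=59 → inactive
F = F_att + ΣF_rep = (-2.3200,-14.8400)
Δp = p'−p = (-0.2320,-1.4840); α = Δx/Fx = (-29/125) / (-58/25) = 1/10
check: Δy/Fy = (-371/250) / (-371/25) = 1/10 ✓

α = 1/10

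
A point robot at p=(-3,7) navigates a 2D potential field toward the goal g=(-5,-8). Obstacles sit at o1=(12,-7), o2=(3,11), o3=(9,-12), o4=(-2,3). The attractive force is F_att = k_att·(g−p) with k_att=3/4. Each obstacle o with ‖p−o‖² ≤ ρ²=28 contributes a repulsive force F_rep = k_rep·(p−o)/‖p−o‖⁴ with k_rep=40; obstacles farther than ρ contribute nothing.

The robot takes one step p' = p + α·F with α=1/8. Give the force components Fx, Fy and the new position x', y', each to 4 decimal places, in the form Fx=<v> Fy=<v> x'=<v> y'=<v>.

F_att = 3/4·(g−p) = 3/4·(-2,-15) = (-1.5000,-11.2500)
o1: d²=421 > ρ²=28 → inactive
o2: d²=52 > ρ²=28 → inactive
o3: d²=505 > ρ²=28 → inactive
o4: d²=17 ≤ ρ²=28; F_rep = 40·(-1,4)/17² = (-0.1384,0.5536)
F = F_att + ΣF_rep = (-1.6384,-10.6964)
p' = p + 1/8·F = (-3.2048,5.6630)

Fx=-1.6384 Fy=-10.6964 x'=-3.2048 y'=5.6630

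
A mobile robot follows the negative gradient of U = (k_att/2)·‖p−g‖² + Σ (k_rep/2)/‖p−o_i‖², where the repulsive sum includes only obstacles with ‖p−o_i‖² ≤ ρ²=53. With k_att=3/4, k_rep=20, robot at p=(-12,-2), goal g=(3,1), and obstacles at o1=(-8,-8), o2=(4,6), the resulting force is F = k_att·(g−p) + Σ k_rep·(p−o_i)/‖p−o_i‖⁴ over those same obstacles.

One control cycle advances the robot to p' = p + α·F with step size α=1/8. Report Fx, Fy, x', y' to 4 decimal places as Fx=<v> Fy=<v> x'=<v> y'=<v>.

Fx=11.2204 Fy=2.2944 x'=-10.5974 y'=-1.7132

F_att = 3/4·(g−p) = 3/4·(15,3) = (11.2500,2.2500)
o1: d²=52 ≤ ρ²=53; F_rep = 20·(-4,6)/52² = (-0.0296,0.0444)
o2: d²=320 > ρ²=53 → inactive
F = F_att + ΣF_rep = (11.2204,2.2944)
p' = p + 1/8·F = (-10.5974,-1.7132)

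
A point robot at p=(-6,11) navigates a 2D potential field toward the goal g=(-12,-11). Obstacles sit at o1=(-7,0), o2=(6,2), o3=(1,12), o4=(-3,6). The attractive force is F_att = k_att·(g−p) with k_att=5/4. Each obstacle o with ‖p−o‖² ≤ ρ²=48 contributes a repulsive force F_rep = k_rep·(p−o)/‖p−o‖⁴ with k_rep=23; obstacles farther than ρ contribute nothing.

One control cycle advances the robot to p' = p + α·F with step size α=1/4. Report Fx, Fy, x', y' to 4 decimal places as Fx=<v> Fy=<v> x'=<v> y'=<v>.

F_att = 5/4·(g−p) = 5/4·(-6,-22) = (-7.5000,-27.5000)
o1: d²=122 > ρ²=48 → inactive
o2: d²=225 > ρ²=48 → inactive
o3: d²=50 > ρ²=48 → inactive
o4: d²=34 ≤ ρ²=48; F_rep = 23·(-3,5)/34² = (-0.0597,0.0995)
F = F_att + ΣF_rep = (-7.5597,-27.4005)
p' = p + 1/4·F = (-7.8899,4.1499)

Fx=-7.5597 Fy=-27.4005 x'=-7.8899 y'=4.1499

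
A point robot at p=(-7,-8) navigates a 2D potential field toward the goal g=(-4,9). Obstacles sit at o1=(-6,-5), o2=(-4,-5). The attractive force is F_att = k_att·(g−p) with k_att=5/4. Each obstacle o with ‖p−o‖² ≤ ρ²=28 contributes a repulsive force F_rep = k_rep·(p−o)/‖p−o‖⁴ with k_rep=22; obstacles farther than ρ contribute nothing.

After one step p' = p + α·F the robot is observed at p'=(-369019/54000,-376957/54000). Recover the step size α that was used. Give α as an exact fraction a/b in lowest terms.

α = 1/20

F_att = 5/4·(g−p) = 5/4·(3,17) = (3.7500,21.2500)
o1: d²=10 ≤ ρ²=28; F_rep = 22·(-1,-3)/10² = (-0.2200,-0.6600)
o2: d²=18 ≤ ρ²=28; F_rep = 22·(-3,-3)/18² = (-0.2037,-0.2037)
F = F_att + ΣF_rep = (3.3263,20.3863)
Δp = p'−p = (0.1663,1.0193); α = Δx/Fx = (8981/54000) / (8981/2700) = 1/20
check: Δy/Fy = (55043/54000) / (55043/2700) = 1/20 ✓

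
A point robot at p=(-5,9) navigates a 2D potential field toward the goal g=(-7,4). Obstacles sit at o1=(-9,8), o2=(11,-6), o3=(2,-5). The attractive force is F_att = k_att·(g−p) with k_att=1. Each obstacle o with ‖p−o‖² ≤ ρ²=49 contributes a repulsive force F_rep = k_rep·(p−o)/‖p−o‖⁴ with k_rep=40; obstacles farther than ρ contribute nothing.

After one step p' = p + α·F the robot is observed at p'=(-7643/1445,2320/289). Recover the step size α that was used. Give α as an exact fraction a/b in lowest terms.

α = 1/5

F_att = 1·(g−p) = 1·(-2,-5) = (-2.0000,-5.0000)
o1: d²=17 ≤ ρ²=49; F_rep = 40·(4,1)/17² = (0.5536,0.1384)
o2: d²=481 > ρ²=49 → inactive
o3: d²=245 > ρ²=49 → inactive
F = F_att + ΣF_rep = (-1.4464,-4.8616)
Δp = p'−p = (-0.2893,-0.9723); α = Δx/Fx = (-418/1445) / (-418/289) = 1/5
check: Δy/Fy = (-281/289) / (-1405/289) = 1/5 ✓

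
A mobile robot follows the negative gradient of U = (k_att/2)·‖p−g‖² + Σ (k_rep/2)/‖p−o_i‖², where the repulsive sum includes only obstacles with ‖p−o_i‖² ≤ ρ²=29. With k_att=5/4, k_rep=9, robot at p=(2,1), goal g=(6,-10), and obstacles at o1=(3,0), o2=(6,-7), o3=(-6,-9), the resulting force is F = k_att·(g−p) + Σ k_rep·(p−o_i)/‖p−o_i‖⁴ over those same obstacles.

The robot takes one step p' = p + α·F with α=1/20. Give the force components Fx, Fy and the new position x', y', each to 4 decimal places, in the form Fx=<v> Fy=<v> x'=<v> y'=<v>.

Fx=2.7500 Fy=-11.5000 x'=2.1375 y'=0.4250

F_att = 5/4·(g−p) = 5/4·(4,-11) = (5.0000,-13.7500)
o1: d²=2 ≤ ρ²=29; F_rep = 9·(-1,1)/2² = (-2.2500,2.2500)
o2: d²=80 > ρ²=29 → inactive
o3: d²=164 > ρ²=29 → inactive
F = F_att + ΣF_rep = (2.7500,-11.5000)
p' = p + 1/20·F = (2.1375,0.4250)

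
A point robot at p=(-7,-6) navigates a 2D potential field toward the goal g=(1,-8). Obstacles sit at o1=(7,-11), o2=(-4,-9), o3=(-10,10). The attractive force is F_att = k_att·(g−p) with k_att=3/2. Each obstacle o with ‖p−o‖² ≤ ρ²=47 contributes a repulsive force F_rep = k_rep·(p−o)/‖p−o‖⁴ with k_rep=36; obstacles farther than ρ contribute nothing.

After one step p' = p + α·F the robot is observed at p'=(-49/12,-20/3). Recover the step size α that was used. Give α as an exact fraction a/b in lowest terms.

F_att = 3/2·(g−p) = 3/2·(8,-2) = (12.0000,-3.0000)
o1: d²=221 > ρ²=47 → inactive
o2: d²=18 ≤ ρ²=47; F_rep = 36·(-3,3)/18² = (-0.3333,0.3333)
o3: d²=265 > ρ²=47 → inactive
F = F_att + ΣF_rep = (11.6667,-2.6667)
Δp = p'−p = (2.9167,-0.6667); α = Δx/Fx = (35/12) / (35/3) = 1/4
check: Δy/Fy = (-2/3) / (-8/3) = 1/4 ✓

α = 1/4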